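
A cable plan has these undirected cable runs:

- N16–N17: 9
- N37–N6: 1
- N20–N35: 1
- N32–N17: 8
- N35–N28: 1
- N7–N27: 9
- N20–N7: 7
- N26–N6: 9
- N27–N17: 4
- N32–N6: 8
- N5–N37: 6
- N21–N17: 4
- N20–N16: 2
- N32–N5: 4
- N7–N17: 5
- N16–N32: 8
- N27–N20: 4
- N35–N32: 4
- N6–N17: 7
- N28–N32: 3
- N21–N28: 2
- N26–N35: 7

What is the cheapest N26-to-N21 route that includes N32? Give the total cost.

Shortest N26→N32: N26–N35–N32 = 11
Shortest N32→N21: N32–N28–N21 = 5
Total via N32: 11 + 5 = 16.

16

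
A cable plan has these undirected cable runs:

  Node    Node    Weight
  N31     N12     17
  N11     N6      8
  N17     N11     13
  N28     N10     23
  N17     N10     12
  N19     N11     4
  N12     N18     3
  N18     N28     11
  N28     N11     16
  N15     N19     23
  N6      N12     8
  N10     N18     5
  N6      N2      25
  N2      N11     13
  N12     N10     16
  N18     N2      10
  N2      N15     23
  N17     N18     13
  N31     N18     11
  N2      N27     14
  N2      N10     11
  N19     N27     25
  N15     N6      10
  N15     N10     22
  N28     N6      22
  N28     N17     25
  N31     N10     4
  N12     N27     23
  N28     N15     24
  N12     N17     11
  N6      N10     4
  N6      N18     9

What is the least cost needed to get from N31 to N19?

Settle nodes by increasing distance from N31:
N31: 0
N10: 4  (via N31)
N6: 8  (via N10)
N18: 9  (via N10)
N12: 12  (via N18)
N2: 15  (via N10)
N17: 16  (via N10)
N11: 16  (via N6)
N15: 18  (via N6)
N28: 20  (via N18)
N19: 20  (via N11)
Shortest route: N31–N10–N6–N11–N19 = 20.

20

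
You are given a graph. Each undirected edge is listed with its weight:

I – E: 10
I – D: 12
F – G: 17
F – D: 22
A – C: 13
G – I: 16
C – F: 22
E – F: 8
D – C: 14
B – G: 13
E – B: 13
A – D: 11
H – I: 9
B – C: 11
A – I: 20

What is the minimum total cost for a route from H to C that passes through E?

43

Shortest H→E: H → I → E = 19
Shortest E→C: E → B → C = 24
Total via E: 19 + 24 = 43.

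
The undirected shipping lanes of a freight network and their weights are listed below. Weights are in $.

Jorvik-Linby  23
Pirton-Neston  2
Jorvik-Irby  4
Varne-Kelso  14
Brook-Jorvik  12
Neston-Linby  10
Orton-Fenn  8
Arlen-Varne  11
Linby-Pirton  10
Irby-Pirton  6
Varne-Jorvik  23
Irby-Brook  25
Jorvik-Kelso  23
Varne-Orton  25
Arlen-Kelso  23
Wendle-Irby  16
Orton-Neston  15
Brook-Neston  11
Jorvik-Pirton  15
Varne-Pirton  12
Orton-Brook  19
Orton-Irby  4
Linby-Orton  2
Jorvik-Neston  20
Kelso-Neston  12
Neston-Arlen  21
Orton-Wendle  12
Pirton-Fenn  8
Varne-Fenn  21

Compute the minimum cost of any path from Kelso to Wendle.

Enumerating some paths:
Kelso–Neston–Orton–Wendle: 12+15+12 = 39
Kelso–Neston–Pirton–Irby–Wendle: 12+2+6+16 = 36
Kelso–Neston–Pirton–Linby–Orton–Wendle: 12+2+10+2+12 = 38
Cheapest is Kelso–Neston–Pirton–Irby–Wendle at $36.

$36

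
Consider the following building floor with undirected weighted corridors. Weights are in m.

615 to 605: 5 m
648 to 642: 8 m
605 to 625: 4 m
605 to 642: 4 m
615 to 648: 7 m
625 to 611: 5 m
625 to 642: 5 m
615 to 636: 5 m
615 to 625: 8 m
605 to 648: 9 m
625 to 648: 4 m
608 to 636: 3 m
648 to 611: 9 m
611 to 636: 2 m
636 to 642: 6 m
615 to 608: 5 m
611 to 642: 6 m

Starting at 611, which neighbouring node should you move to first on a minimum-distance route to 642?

Candidate routes:
611 - 636 - 642: 2+6 = 8
611 - 642: 6 = 6
Cheapest is 611 - 642 at 6 m.
So from 611 the first move is to 642.

642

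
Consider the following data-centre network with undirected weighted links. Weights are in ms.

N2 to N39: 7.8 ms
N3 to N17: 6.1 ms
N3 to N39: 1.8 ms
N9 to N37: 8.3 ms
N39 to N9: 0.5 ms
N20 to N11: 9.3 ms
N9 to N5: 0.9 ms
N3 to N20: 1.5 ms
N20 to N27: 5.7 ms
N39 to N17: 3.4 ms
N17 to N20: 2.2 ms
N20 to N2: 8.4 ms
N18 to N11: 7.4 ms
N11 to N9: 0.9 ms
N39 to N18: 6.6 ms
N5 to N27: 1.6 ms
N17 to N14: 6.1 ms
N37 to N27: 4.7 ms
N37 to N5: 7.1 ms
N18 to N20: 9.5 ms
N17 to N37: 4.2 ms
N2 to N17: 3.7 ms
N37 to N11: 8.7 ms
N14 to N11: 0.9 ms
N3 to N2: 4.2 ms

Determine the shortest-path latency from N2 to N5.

Compare a few routes:
N2 - N39 - N9 - N5: 7.8+0.5+0.9 = 9.2
N2 - N17 - N39 - N9 - N5: 3.7+3.4+0.5+0.9 = 8.5
N2 - N17 - N20 - N3 - N39 - N9 - N5: 3.7+2.2+1.5+1.8+0.5+0.9 = 10.6
N2 - N3 - N39 - N9 - N5: 4.2+1.8+0.5+0.9 = 7.4
Cheapest is N2 - N3 - N39 - N9 - N5 at 7.4 ms.

7.4 ms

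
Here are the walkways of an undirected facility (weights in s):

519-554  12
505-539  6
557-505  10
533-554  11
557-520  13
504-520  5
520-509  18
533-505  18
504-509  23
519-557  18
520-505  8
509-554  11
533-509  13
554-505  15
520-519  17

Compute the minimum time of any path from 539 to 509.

32 s

Settle nodes by increasing distance from 539:
539: 0
505: 6  (via 539)
520: 14  (via 505)
557: 16  (via 505)
504: 19  (via 520)
554: 21  (via 505)
533: 24  (via 505)
519: 31  (via 520)
509: 32  (via 520)
Shortest route: 539–505–520–509 = 32 s.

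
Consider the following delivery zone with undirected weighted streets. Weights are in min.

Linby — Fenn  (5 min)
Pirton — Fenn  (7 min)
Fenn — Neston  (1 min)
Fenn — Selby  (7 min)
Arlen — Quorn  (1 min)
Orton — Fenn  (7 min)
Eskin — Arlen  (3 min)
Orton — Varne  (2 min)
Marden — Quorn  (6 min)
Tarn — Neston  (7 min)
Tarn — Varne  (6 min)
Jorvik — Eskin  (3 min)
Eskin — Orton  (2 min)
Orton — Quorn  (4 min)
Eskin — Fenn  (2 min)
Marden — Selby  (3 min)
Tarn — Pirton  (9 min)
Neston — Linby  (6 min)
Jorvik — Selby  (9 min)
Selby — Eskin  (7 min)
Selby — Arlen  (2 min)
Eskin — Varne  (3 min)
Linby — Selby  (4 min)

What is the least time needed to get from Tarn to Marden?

17 min

Shortest distances from Tarn:
Tarn: 0
Varne: 6  (via Tarn)
Neston: 7  (via Tarn)
Fenn: 8  (via Neston)
Orton: 8  (via Varne)
Eskin: 9  (via Varne)
Pirton: 9  (via Tarn)
Quorn: 12  (via Orton)
Jorvik: 12  (via Eskin)
Arlen: 12  (via Eskin)
Linby: 13  (via Neston)
Selby: 14  (via Arlen)
Marden: 17  (via Selby)
Shortest route: Tarn–Varne–Eskin–Arlen–Selby–Marden = 17 min.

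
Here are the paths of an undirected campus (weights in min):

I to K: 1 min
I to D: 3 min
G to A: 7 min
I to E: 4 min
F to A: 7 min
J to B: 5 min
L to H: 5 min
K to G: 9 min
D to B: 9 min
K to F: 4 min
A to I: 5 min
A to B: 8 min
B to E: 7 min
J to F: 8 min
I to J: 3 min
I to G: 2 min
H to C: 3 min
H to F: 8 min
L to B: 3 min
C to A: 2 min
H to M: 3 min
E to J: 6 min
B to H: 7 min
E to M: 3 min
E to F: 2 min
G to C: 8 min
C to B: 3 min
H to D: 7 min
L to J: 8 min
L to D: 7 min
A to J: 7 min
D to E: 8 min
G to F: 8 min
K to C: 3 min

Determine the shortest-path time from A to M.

Compare a few routes:
A → C → H → M: 2+3+3 = 8
A → I → E → M: 5+4+3 = 12
The minimum is 8 min via A → C → H → M.

8 min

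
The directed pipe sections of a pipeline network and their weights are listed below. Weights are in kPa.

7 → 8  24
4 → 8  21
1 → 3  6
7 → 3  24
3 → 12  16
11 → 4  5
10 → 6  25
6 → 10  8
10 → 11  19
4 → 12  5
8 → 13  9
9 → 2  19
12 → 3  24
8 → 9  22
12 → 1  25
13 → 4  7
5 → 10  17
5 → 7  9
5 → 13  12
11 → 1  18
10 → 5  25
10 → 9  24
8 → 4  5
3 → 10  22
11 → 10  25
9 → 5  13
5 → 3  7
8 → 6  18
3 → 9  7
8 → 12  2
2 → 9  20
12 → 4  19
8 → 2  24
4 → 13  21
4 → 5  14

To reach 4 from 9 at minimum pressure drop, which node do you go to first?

Compare a few routes:
9–5–7–8–4: 13+9+24+5 = 51
9–5–13–4: 13+12+7 = 32
Cheapest is 9–5–13–4 at 32 kPa.
So from 9 the first move is to 5.

5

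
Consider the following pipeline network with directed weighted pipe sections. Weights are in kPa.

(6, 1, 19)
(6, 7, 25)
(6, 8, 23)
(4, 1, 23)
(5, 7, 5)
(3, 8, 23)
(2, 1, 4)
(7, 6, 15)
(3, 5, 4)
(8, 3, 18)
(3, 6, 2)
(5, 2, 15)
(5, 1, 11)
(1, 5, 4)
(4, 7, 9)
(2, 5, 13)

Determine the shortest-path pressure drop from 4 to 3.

Candidate routes:
4 → 7 → 6 → 8 → 3: 9+15+23+18 = 65
4 → 1 → 5 → 7 → 6 → 8 → 3: 23+4+5+15+23+18 = 88
The minimum is 65 kPa via 4 → 7 → 6 → 8 → 3.

65 kPa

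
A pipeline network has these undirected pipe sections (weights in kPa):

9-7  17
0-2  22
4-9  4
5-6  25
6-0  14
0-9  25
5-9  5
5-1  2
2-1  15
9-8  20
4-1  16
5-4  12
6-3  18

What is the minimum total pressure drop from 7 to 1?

Running Dijkstra from 7:
7: 0
9: 17  (via 7)
4: 21  (via 9)
5: 22  (via 9)
1: 24  (via 5)
Shortest route: 7–9–5–1 = 24 kPa.

24 kPa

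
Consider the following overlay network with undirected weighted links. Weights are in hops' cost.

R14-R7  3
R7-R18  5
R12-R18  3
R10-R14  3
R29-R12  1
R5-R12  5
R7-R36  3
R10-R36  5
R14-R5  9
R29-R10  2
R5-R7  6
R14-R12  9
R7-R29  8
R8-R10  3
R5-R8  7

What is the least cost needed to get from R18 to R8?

9 hops' cost

Enumerating some paths:
R18 → R7 → R14 → R10 → R8: 5+3+3+3 = 14
R18 → R12 → R5 → R8: 3+5+7 = 15
R18 → R12 → R29 → R10 → R8: 3+1+2+3 = 9
The minimum is 9 hops' cost via R18 → R12 → R29 → R10 → R8.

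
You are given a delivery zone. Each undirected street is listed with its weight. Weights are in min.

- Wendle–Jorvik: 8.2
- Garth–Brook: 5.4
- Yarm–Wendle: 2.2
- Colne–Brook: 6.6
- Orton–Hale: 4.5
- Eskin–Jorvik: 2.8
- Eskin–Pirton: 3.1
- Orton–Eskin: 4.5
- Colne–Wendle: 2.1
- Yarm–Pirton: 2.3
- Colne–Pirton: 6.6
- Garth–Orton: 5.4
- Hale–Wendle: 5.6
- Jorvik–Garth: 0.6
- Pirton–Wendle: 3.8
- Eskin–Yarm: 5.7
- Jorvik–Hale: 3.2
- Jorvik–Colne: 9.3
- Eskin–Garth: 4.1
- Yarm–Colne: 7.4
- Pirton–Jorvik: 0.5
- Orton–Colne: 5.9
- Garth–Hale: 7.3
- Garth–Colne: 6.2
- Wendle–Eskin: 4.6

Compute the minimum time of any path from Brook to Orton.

10.8 min

Shortest distances from Brook:
Brook: 0
Garth: 5.4  (via Brook)
Jorvik: 6  (via Garth)
Pirton: 6.5  (via Jorvik)
Colne: 6.6  (via Brook)
Wendle: 8.7  (via Colne)
Yarm: 8.8  (via Pirton)
Eskin: 8.8  (via Jorvik)
Hale: 9.2  (via Jorvik)
Orton: 10.8  (via Garth)
Shortest route: Brook → Garth → Orton = 10.8 min.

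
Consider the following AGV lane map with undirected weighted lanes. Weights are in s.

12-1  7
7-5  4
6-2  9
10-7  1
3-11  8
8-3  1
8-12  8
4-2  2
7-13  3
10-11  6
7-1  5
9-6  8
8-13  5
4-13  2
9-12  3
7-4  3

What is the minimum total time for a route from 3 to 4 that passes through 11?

18 s

Best 3 to 11: 3 → 11 costing 8
Best 11 to 4: 11 → 10 → 7 → 4 costing 10
Total via 11: 8 + 10 = 18 s.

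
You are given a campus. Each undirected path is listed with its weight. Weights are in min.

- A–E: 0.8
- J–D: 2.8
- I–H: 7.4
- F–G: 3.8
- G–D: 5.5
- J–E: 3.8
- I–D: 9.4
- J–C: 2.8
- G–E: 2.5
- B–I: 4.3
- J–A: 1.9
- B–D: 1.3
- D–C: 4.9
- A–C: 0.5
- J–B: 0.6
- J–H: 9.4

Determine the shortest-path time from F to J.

Running Dijkstra from F:
F: 0
G: 3.8  (via F)
E: 6.3  (via G)
A: 7.1  (via E)
C: 7.6  (via A)
J: 9  (via A)
Shortest route: F → G → E → A → J = 9 min.

9 min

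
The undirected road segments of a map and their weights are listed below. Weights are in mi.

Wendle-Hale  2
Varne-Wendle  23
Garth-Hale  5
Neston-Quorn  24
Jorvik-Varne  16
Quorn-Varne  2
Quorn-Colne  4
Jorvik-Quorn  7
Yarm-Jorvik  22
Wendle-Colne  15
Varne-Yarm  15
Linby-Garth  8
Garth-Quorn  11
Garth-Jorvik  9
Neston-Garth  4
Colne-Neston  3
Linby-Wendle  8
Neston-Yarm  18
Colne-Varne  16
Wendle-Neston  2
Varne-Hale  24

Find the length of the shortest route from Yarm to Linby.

Shortest distances from Yarm:
Yarm: 0
Varne: 15  (via Yarm)
Quorn: 17  (via Varne)
Neston: 18  (via Yarm)
Wendle: 20  (via Neston)
Colne: 21  (via Quorn)
Hale: 22  (via Wendle)
Garth: 22  (via Neston)
Jorvik: 22  (via Yarm)
Linby: 28  (via Wendle)
Shortest route: Yarm → Neston → Wendle → Linby = 28 mi.

28 mi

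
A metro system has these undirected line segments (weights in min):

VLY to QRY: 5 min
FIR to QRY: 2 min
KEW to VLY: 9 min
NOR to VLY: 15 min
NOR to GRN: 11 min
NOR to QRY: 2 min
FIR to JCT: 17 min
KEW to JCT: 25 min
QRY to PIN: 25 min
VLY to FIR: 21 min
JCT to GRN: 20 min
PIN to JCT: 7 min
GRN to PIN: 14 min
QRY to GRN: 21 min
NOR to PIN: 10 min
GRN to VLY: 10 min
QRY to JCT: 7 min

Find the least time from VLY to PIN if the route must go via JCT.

19 min

Best VLY to JCT: VLY → QRY → JCT costing 12
Best JCT to PIN: JCT → PIN costing 7
Total via JCT: 12 + 7 = 19 min.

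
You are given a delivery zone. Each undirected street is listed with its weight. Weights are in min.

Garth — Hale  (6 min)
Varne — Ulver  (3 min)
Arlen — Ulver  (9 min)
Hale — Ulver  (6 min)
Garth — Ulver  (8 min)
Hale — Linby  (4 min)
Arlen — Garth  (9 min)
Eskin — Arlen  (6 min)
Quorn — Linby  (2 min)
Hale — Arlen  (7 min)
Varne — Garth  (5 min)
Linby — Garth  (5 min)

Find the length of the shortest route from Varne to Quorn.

12 min

Compare a few routes:
Varne–Garth–Linby–Quorn: 5+5+2 = 12
Varne–Ulver–Garth–Linby–Quorn: 3+8+5+2 = 18
Varne–Garth–Hale–Linby–Quorn: 5+6+4+2 = 17
Varne–Ulver–Hale–Linby–Quorn: 3+6+4+2 = 15
Cheapest is Varne–Garth–Linby–Quorn at 12 min.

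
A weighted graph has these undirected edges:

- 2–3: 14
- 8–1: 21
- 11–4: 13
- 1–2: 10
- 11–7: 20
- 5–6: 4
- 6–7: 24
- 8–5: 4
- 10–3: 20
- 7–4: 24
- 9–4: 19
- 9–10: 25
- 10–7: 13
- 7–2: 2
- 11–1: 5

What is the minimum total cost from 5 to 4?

43

Settle nodes by increasing distance from 5:
5: 0
6: 4  (via 5)
8: 4  (via 5)
1: 25  (via 8)
7: 28  (via 6)
2: 30  (via 7)
11: 30  (via 1)
10: 41  (via 7)
4: 43  (via 11)
Shortest route: 5–8–1–11–4 = 43.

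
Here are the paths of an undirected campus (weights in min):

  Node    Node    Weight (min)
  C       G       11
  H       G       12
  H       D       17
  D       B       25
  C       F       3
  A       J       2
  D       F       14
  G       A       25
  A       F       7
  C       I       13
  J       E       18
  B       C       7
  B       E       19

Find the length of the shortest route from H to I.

36 min

Candidate routes:
H → D → B → C → I: 17+25+7+13 = 62
H → G → C → I: 12+11+13 = 36
H → G → A → F → C → I: 12+25+7+3+13 = 60
H → D → F → C → I: 17+14+3+13 = 47
Cheapest is H → G → C → I at 36 min.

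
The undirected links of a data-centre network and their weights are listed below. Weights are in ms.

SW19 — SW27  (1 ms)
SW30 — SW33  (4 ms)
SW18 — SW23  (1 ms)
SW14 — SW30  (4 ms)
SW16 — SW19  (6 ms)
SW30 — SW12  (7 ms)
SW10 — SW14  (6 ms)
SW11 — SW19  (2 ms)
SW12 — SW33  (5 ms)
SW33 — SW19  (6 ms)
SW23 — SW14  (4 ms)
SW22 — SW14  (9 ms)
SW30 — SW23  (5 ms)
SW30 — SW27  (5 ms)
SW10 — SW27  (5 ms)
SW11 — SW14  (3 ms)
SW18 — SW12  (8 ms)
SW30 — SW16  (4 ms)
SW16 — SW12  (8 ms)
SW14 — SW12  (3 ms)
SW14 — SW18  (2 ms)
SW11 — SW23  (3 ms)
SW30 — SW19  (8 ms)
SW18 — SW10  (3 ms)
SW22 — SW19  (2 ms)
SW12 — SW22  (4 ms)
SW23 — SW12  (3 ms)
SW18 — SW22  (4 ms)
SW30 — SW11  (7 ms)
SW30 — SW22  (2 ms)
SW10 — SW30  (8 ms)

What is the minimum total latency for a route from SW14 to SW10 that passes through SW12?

10 ms

Best SW14 to SW12: SW14–SW12 costing 3
Shortest SW12→SW10: SW12–SW23–SW18–SW10 = 7
Total via SW12: 3 + 7 = 10 ms.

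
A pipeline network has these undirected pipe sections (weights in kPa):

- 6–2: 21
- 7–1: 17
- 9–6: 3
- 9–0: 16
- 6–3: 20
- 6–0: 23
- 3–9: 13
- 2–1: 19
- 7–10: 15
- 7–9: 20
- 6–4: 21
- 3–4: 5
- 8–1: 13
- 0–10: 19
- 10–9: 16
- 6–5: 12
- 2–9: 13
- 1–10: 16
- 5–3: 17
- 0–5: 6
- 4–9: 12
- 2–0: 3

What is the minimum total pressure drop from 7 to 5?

35 kPa

Running Dijkstra from 7:
7: 0
10: 15  (via 7)
1: 17  (via 7)
9: 20  (via 7)
6: 23  (via 9)
8: 30  (via 1)
4: 32  (via 9)
2: 33  (via 9)
3: 33  (via 9)
0: 34  (via 10)
5: 35  (via 6)
Shortest route: 7–9–6–5 = 35 kPa.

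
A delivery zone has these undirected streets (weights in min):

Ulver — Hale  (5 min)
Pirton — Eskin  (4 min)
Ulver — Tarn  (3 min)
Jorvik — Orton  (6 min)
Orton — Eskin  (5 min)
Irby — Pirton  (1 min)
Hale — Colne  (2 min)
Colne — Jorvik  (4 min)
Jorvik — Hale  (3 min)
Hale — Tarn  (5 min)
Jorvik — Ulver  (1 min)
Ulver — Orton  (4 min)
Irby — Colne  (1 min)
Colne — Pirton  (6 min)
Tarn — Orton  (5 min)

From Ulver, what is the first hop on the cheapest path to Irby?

Compare a few routes:
Ulver–Tarn–Hale–Colne–Irby: 3+5+2+1 = 11
Ulver–Jorvik–Hale–Colne–Irby: 1+3+2+1 = 7
Ulver–Jorvik–Colne–Irby: 1+4+1 = 6
Ulver–Hale–Colne–Irby: 5+2+1 = 8
The minimum is 6 min via Ulver–Jorvik–Colne–Irby.
So from Ulver the first move is to Jorvik.

Jorvik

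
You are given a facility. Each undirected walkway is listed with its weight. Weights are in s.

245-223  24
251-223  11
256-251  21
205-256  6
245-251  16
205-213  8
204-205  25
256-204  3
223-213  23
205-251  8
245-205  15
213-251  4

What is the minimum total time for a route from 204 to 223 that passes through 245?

Best 204 to 245: 204–256–205–245 costing 24
Shortest 245→223: 245–223 = 24
Total via 245: 24 + 24 = 48 s.

48 s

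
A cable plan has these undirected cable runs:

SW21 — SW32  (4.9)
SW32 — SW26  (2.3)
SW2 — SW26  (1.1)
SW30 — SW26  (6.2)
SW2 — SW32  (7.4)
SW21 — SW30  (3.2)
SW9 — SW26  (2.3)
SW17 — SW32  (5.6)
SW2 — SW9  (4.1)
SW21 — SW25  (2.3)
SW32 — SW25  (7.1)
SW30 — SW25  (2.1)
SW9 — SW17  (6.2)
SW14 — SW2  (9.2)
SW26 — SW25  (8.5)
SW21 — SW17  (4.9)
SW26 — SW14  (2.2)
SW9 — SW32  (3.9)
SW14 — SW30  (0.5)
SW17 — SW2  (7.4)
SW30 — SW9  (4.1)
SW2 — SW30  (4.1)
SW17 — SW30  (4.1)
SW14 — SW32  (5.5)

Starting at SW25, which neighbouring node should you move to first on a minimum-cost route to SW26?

SW30

Enumerating some paths:
SW25 → SW30 → SW14 → SW26: 2.1+0.5+2.2 = 4.8
SW25 → SW30 → SW2 → SW26: 2.1+4.1+1.1 = 7.3
SW25 → SW21 → SW30 → SW14 → SW26: 2.3+3.2+0.5+2.2 = 8.2
The minimum is 4.8 via SW25 → SW30 → SW14 → SW26.
So from SW25 the first move is to SW30.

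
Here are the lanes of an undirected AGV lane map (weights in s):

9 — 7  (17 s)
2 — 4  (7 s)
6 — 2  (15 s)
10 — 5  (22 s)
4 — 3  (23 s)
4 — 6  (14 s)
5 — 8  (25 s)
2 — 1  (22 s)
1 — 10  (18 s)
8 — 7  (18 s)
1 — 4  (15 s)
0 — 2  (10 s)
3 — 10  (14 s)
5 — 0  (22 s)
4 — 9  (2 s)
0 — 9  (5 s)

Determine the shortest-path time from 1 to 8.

52 s

Settle nodes by increasing distance from 1:
1: 0
4: 15  (via 1)
9: 17  (via 4)
10: 18  (via 1)
0: 22  (via 9)
2: 22  (via 1)
6: 29  (via 4)
3: 32  (via 10)
7: 34  (via 9)
5: 40  (via 10)
8: 52  (via 7)
Shortest route: 1 → 4 → 9 → 7 → 8 = 52 s.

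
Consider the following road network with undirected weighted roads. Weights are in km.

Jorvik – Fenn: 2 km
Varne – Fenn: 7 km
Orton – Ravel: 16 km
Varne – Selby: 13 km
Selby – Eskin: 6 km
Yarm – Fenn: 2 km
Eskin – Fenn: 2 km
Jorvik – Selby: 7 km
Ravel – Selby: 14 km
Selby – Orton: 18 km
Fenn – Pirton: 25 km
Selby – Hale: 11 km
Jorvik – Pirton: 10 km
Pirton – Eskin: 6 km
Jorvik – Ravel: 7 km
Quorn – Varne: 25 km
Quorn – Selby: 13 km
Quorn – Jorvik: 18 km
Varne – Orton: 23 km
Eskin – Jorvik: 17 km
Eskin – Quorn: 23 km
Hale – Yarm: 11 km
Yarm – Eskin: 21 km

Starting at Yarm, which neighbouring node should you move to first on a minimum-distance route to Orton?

Compare a few routes:
Yarm - Fenn - Eskin - Selby - Orton: 2+2+6+18 = 28
Yarm - Fenn - Jorvik - Ravel - Orton: 2+2+7+16 = 27
Yarm - Fenn - Jorvik - Selby - Orton: 2+2+7+18 = 29
The minimum is 27 km via Yarm - Fenn - Jorvik - Ravel - Orton.
So from Yarm the first move is to Fenn.

Fenn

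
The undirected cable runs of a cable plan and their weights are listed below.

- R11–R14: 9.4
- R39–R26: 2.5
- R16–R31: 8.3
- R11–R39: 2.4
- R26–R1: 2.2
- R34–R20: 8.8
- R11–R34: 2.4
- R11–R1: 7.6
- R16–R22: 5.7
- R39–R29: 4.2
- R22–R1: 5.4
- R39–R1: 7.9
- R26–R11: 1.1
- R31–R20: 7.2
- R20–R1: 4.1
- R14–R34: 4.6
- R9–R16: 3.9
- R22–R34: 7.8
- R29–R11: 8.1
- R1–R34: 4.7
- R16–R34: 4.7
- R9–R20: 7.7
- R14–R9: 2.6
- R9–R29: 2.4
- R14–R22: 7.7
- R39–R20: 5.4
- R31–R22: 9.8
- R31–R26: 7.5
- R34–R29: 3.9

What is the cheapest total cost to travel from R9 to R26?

Shortest distances from R9:
R9: 0
R29: 2.4  (via R9)
R14: 2.6  (via R9)
R16: 3.9  (via R9)
R34: 6.3  (via R29)
R39: 6.6  (via R29)
R20: 7.7  (via R9)
R11: 8.7  (via R34)
R26: 9.1  (via R39)
Shortest route: R9 → R29 → R39 → R26 = 9.1.

9.1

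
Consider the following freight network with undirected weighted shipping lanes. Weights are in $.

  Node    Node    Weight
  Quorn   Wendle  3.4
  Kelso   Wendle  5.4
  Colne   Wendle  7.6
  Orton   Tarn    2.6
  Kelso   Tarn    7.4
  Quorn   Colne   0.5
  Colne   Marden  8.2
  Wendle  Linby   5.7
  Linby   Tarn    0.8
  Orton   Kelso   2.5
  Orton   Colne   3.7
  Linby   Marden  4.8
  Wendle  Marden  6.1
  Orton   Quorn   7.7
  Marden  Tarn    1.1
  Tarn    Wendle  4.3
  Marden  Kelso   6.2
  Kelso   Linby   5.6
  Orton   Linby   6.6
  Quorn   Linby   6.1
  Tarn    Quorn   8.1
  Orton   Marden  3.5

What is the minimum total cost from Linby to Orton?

Settle nodes by increasing distance from Linby:
Linby: 0
Tarn: 0.8  (via Linby)
Marden: 1.9  (via Tarn)
Orton: 3.4  (via Tarn)
Shortest route: Linby → Tarn → Orton = $3.4.

$3.4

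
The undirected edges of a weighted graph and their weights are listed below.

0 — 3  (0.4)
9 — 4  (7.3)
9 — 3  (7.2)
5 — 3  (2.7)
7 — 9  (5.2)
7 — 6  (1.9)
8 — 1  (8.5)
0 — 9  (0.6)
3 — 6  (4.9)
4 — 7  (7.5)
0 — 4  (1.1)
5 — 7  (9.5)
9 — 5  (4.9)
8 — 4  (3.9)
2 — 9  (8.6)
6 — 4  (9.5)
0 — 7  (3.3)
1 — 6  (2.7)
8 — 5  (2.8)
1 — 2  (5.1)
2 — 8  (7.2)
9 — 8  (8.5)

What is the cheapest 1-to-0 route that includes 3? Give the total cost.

Best 1 to 3: 1 → 6 → 3 costing 7.6
Shortest 3→0: 3 → 0 = 0.4
Total via 3: 7.6 + 0.4 = 8.

8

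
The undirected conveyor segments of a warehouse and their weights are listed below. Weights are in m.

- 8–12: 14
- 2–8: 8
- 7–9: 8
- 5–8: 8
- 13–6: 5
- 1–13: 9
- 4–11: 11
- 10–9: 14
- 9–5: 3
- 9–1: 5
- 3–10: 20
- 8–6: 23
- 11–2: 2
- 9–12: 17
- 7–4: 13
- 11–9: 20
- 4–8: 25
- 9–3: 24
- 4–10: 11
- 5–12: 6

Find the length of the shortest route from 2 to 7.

Running Dijkstra from 2:
2: 0
11: 2  (via 2)
8: 8  (via 2)
4: 13  (via 11)
5: 16  (via 8)
9: 19  (via 5)
12: 22  (via 8)
1: 24  (via 9)
10: 24  (via 4)
7: 26  (via 4)
Shortest route: 2 → 11 → 4 → 7 = 26 m.

26 m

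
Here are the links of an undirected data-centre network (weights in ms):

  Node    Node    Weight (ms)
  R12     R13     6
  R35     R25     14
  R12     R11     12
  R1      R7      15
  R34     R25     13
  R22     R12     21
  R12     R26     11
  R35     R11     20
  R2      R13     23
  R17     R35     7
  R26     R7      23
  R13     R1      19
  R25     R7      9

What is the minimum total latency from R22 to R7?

55 ms

Settle nodes by increasing distance from R22:
R22: 0
R12: 21  (via R22)
R13: 27  (via R12)
R26: 32  (via R12)
R11: 33  (via R12)
R1: 46  (via R13)
R2: 50  (via R13)
R35: 53  (via R11)
R7: 55  (via R26)
Shortest route: R22 → R12 → R26 → R7 = 55 ms.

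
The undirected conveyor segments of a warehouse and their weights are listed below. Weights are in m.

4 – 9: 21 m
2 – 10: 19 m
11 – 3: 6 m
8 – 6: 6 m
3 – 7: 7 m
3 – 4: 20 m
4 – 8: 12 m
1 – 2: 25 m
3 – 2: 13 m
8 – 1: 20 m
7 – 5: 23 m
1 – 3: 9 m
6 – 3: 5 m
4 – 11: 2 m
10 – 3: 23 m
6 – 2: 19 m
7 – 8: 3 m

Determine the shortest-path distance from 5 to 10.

53 m

Enumerating some paths:
5 - 7 - 8 - 6 - 3 - 10: 23+3+6+5+23 = 60
5 - 7 - 3 - 10: 23+7+23 = 53
Cheapest is 5 - 7 - 3 - 10 at 53 m.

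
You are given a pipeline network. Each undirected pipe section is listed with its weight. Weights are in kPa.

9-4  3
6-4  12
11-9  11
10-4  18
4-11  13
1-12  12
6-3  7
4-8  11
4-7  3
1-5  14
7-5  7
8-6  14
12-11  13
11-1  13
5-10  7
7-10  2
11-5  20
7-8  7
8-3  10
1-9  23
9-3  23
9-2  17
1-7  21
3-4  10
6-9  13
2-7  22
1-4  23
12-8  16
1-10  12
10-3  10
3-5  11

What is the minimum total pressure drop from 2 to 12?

Enumerating some paths:
2 - 9 - 11 - 12: 17+11+13 = 41
2 - 7 - 8 - 12: 22+7+16 = 45
The minimum is 41 kPa via 2 - 9 - 11 - 12.

41 kPa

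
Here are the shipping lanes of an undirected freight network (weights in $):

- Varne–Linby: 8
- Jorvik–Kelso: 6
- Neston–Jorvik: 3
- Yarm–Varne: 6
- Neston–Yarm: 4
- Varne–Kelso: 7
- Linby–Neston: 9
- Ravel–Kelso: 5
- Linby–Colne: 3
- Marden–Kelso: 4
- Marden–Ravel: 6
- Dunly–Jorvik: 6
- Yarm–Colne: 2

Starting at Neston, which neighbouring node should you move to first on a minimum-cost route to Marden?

Jorvik

Enumerating some paths:
Neston–Yarm–Varne–Kelso–Marden: 4+6+7+4 = 21
Neston–Jorvik–Kelso–Ravel–Marden: 3+6+5+6 = 20
Neston–Linby–Varne–Kelso–Marden: 9+8+7+4 = 28
Neston–Jorvik–Kelso–Marden: 3+6+4 = 13
Cheapest is Neston–Jorvik–Kelso–Marden at $13.
So from Neston the first move is to Jorvik.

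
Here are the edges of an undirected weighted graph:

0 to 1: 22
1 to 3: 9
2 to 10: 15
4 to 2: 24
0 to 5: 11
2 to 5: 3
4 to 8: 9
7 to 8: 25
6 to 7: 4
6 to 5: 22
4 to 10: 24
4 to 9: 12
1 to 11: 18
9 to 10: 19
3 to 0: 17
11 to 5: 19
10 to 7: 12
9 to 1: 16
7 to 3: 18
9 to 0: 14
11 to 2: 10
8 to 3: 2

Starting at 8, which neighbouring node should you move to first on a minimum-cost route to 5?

3

Enumerating some paths:
8 - 3 - 0 - 5: 2+17+11 = 30
8 - 4 - 2 - 5: 9+24+3 = 36
8 - 3 - 1 - 0 - 5: 2+9+22+11 = 44
8 - 3 - 1 - 11 - 2 - 5: 2+9+18+10+3 = 42
Cheapest is 8 - 3 - 0 - 5 at 30.
So from 8 the first move is to 3.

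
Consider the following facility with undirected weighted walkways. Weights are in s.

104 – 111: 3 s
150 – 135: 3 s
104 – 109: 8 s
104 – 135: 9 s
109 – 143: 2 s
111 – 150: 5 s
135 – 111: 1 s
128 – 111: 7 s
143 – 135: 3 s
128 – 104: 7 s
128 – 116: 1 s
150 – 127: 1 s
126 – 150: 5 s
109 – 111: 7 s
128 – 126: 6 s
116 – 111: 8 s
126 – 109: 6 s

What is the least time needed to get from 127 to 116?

Settle nodes by increasing distance from 127:
127: 0
150: 1  (via 127)
135: 4  (via 150)
111: 5  (via 135)
126: 6  (via 150)
143: 7  (via 135)
104: 8  (via 111)
109: 9  (via 143)
128: 12  (via 111)
116: 13  (via 111)
Shortest route: 127–150–135–111–116 = 13 s.

13 s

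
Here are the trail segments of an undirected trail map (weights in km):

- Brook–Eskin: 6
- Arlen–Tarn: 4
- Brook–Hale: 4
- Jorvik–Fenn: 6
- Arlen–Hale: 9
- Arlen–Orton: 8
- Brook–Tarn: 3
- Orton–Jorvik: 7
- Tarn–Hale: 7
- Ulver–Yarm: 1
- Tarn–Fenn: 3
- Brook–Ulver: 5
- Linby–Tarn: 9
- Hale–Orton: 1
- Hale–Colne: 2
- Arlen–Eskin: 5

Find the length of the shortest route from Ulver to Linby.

17 km

Running Dijkstra from Ulver:
Ulver: 0
Yarm: 1  (via Ulver)
Brook: 5  (via Ulver)
Tarn: 8  (via Brook)
Hale: 9  (via Brook)
Orton: 10  (via Hale)
Fenn: 11  (via Tarn)
Colne: 11  (via Hale)
Eskin: 11  (via Brook)
Arlen: 12  (via Tarn)
Jorvik: 17  (via Orton)
Linby: 17  (via Tarn)
Shortest route: Ulver–Brook–Tarn–Linby = 17 km.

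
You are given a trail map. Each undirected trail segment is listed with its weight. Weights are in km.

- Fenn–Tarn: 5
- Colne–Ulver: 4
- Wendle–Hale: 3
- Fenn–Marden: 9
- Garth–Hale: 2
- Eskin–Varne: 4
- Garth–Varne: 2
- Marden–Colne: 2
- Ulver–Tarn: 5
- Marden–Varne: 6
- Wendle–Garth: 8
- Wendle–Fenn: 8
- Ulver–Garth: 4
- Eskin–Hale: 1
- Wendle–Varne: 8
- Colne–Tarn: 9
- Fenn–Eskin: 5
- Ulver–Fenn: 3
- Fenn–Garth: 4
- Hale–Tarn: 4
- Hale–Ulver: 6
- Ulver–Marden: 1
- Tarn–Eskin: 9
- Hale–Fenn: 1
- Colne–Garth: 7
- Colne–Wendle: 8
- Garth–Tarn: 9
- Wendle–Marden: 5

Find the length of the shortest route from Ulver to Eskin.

5 km

Settle nodes by increasing distance from Ulver:
Ulver: 0
Marden: 1  (via Ulver)
Fenn: 3  (via Ulver)
Colne: 3  (via Marden)
Hale: 4  (via Fenn)
Garth: 4  (via Ulver)
Eskin: 5  (via Hale)
Shortest route: Ulver → Fenn → Hale → Eskin = 5 km.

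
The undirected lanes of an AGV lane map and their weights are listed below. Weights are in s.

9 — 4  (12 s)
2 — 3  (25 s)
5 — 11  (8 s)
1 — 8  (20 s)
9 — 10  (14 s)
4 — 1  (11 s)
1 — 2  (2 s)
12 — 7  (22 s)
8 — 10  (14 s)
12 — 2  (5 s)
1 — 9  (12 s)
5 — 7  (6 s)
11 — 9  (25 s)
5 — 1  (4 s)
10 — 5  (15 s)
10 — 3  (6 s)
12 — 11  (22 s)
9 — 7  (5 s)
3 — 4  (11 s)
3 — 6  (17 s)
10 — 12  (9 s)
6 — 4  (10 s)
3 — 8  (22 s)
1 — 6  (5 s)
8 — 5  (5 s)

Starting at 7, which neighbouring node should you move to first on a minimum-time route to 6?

Compare a few routes:
7–9–1–6: 5+12+5 = 22
7–5–1–6: 6+4+5 = 15
Cheapest is 7–5–1–6 at 15 s.
So from 7 the first move is to 5.

5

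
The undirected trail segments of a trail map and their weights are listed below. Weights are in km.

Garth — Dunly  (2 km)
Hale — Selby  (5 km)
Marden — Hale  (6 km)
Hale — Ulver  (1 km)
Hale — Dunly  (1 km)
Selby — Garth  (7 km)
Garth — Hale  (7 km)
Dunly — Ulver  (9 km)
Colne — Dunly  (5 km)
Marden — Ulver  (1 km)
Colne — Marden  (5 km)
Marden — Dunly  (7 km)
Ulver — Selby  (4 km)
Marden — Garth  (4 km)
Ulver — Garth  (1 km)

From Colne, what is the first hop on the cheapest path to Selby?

Enumerating some paths:
Colne → Dunly → Hale → Selby: 5+1+5 = 11
Colne → Dunly → Hale → Ulver → Selby: 5+1+1+4 = 11
Colne → Dunly → Garth → Ulver → Selby: 5+2+1+4 = 12
Colne → Marden → Ulver → Selby: 5+1+4 = 10
Cheapest is Colne → Marden → Ulver → Selby at 10 km.
So from Colne the first move is to Marden.

Marden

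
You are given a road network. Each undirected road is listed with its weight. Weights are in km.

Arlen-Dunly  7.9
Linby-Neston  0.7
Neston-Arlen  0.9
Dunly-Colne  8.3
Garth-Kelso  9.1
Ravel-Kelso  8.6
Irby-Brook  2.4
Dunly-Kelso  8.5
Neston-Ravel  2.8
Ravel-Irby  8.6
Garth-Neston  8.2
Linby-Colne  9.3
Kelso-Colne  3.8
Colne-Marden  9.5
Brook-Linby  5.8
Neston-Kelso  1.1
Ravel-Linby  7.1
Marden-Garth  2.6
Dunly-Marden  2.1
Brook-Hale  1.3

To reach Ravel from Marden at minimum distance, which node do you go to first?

Garth

Candidate routes:
Marden–Dunly–Arlen–Neston–Ravel: 2.1+7.9+0.9+2.8 = 13.7
Marden–Garth–Neston–Ravel: 2.6+8.2+2.8 = 13.6
The minimum is 13.6 km via Marden–Garth–Neston–Ravel.
So from Marden the first move is to Garth.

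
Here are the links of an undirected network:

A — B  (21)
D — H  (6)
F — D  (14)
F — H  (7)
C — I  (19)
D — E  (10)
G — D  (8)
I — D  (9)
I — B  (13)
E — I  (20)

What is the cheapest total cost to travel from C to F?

41

Running Dijkstra from C:
C: 0
I: 19  (via C)
D: 28  (via I)
B: 32  (via I)
H: 34  (via D)
G: 36  (via D)
E: 38  (via D)
F: 41  (via H)
Shortest route: C → I → D → H → F = 41.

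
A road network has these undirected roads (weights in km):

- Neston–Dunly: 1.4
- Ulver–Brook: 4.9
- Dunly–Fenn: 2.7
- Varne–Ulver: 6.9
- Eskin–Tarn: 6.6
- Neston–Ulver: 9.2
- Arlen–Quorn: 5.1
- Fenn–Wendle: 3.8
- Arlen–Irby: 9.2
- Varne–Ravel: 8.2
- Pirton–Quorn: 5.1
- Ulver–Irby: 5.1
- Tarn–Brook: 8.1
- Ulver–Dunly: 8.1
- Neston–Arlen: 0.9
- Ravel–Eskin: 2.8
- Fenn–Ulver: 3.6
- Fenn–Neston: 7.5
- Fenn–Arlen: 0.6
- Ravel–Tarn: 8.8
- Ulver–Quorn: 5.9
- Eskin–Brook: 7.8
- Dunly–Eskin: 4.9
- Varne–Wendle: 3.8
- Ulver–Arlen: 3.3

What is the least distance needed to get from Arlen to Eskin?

7.2 km

Running Dijkstra from Arlen:
Arlen: 0
Fenn: 0.6  (via Arlen)
Neston: 0.9  (via Arlen)
Dunly: 2.3  (via Neston)
Ulver: 3.3  (via Arlen)
Wendle: 4.4  (via Fenn)
Quorn: 5.1  (via Arlen)
Eskin: 7.2  (via Dunly)
Shortest route: Arlen–Neston–Dunly–Eskin = 7.2 km.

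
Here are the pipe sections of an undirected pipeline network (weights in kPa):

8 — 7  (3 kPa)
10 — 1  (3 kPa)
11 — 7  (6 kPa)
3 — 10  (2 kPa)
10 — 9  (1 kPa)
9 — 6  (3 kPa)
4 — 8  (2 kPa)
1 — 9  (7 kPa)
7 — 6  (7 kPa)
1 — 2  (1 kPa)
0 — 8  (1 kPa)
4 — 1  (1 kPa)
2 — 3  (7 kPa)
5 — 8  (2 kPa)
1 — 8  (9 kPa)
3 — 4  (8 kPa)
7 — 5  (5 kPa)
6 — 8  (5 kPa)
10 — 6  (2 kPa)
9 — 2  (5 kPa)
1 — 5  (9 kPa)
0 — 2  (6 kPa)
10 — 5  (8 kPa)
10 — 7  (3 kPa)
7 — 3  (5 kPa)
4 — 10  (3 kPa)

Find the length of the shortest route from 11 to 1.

12 kPa

Enumerating some paths:
11–7–10–4–1: 6+3+3+1 = 13
11–7–10–9–2–1: 6+3+1+5+1 = 16
11–7–10–1: 6+3+3 = 12
11–7–5–8–4–1: 6+5+2+2+1 = 16
The minimum is 12 kPa via 11–7–10–1.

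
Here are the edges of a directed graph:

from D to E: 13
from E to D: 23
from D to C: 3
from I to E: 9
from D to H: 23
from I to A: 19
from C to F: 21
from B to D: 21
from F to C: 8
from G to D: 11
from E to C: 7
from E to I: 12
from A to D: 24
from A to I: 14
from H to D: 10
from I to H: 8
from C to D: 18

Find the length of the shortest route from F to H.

49

Running Dijkstra from F:
F: 0
C: 8  (via F)
D: 26  (via C)
E: 39  (via D)
H: 49  (via D)
Shortest route: F–C–D–H = 49.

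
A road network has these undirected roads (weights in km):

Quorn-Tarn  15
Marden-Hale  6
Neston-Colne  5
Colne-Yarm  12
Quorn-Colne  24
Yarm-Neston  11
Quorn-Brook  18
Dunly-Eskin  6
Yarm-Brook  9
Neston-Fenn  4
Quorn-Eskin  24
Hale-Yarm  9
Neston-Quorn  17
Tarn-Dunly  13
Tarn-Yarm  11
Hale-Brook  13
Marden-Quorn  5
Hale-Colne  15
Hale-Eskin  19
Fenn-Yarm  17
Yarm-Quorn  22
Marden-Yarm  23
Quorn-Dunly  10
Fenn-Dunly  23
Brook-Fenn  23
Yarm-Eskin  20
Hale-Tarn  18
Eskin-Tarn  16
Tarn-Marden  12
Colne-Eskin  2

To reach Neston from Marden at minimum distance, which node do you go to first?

Quorn

Candidate routes:
Marden → Hale → Yarm → Neston: 6+9+11 = 26
Marden → Quorn → Neston: 5+17 = 22
Marden → Hale → Colne → Neston: 6+15+5 = 26
Cheapest is Marden → Quorn → Neston at 22 km.
So from Marden the first move is to Quorn.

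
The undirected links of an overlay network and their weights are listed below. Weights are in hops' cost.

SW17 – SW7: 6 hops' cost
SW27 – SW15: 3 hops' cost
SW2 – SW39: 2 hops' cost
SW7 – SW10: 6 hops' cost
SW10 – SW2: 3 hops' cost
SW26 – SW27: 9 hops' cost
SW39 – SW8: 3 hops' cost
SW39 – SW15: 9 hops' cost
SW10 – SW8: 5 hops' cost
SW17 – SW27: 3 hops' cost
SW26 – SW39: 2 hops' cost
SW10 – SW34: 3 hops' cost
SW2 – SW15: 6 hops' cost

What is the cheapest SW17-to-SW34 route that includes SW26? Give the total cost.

22 hops' cost

Best SW17 to SW26: SW17–SW27–SW26 costing 12
Best SW26 to SW34: SW26–SW39–SW2–SW10–SW34 costing 10
Total via SW26: 12 + 10 = 22 hops' cost.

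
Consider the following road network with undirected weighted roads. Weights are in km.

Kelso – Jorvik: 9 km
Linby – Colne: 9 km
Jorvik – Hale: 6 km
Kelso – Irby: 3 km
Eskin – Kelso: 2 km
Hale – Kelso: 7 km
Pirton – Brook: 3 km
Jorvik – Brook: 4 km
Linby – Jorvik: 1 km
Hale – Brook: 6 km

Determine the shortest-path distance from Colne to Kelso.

19 km

Enumerating some paths:
Colne–Linby–Jorvik–Kelso: 9+1+9 = 19
Colne–Linby–Jorvik–Brook–Hale–Kelso: 9+1+4+6+7 = 27
Colne–Linby–Jorvik–Hale–Kelso: 9+1+6+7 = 23
Cheapest is Colne–Linby–Jorvik–Kelso at 19 km.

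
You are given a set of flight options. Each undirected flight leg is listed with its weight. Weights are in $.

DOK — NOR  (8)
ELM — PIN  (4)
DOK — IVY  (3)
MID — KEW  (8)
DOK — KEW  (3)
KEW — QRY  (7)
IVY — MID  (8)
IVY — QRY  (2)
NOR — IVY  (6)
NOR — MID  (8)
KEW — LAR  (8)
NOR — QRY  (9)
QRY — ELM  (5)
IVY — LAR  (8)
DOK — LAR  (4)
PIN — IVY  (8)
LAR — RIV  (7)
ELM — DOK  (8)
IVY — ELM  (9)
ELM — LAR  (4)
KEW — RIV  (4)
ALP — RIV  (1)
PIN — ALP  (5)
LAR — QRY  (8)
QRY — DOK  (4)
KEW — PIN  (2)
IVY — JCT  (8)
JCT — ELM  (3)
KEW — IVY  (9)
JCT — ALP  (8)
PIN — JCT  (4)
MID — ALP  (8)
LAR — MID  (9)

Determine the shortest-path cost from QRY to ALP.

$12

Enumerating some paths:
QRY–KEW–RIV–ALP: 7+4+1 = 12
QRY–IVY–DOK–KEW–RIV–ALP: 2+3+3+4+1 = 13
The minimum is $12 via QRY–KEW–RIV–ALP.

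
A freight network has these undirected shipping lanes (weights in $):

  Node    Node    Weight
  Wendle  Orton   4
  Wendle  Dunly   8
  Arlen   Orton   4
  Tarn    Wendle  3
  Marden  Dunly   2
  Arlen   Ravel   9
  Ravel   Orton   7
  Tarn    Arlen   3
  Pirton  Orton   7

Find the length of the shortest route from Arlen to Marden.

Settle nodes by increasing distance from Arlen:
Arlen: 0
Tarn: 3  (via Arlen)
Orton: 4  (via Arlen)
Wendle: 6  (via Tarn)
Ravel: 9  (via Arlen)
Pirton: 11  (via Orton)
Dunly: 14  (via Wendle)
Marden: 16  (via Dunly)
Shortest route: Arlen–Tarn–Wendle–Dunly–Marden = $16.

$16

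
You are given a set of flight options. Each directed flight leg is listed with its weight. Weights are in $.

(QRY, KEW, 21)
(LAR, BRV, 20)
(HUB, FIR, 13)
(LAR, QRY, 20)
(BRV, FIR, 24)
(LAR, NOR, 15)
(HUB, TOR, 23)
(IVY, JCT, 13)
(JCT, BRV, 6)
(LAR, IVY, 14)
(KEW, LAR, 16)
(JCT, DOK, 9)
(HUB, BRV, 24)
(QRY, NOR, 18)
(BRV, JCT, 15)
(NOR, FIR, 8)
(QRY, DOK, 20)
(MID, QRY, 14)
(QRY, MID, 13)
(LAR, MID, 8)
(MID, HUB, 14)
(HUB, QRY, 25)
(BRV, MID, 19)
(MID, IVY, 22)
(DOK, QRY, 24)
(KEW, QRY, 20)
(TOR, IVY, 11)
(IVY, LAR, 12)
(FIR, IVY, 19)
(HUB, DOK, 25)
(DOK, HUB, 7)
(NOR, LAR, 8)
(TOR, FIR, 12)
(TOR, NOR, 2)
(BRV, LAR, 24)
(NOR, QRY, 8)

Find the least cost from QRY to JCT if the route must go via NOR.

Shortest QRY→NOR: QRY → NOR = 18
Best NOR to JCT: NOR → LAR → IVY → JCT costing 35
Total via NOR: 18 + 35 = $53.

$53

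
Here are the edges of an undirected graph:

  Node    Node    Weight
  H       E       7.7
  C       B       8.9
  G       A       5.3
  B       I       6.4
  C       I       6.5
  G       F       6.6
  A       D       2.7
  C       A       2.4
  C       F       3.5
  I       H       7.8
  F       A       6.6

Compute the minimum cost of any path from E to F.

Settle nodes by increasing distance from E:
E: 0
H: 7.7  (via E)
I: 15.5  (via H)
B: 21.9  (via I)
C: 22  (via I)
A: 24.4  (via C)
F: 25.5  (via C)
Shortest route: E–H–I–C–F = 25.5.

25.5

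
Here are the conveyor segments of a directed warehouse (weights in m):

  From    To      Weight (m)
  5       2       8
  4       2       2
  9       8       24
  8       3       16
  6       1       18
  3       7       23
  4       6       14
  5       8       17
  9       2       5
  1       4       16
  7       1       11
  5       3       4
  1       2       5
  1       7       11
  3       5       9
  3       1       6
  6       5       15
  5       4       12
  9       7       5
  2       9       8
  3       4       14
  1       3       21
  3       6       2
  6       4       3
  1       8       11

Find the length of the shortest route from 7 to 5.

41 m

Enumerating some paths:
7–1–8–3–6–5: 11+11+16+2+15 = 55
7–1–3–5: 11+21+9 = 41
7–1–3–6–5: 11+21+2+15 = 49
7–1–8–3–5: 11+11+16+9 = 47
Cheapest is 7–1–3–5 at 41 m.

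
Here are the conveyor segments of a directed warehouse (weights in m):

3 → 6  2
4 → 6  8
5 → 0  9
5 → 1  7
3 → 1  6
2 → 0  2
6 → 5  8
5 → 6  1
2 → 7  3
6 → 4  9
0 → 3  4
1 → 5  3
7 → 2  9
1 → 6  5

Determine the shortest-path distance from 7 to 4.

Candidate routes:
7 → 2 → 0 → 3 → 6 → 4: 9+2+4+2+9 = 26
7 → 2 → 0 → 3 → 1 → 5 → 6 → 4: 9+2+4+6+3+1+9 = 34
The minimum is 26 m via 7 → 2 → 0 → 3 → 6 → 4.

26 m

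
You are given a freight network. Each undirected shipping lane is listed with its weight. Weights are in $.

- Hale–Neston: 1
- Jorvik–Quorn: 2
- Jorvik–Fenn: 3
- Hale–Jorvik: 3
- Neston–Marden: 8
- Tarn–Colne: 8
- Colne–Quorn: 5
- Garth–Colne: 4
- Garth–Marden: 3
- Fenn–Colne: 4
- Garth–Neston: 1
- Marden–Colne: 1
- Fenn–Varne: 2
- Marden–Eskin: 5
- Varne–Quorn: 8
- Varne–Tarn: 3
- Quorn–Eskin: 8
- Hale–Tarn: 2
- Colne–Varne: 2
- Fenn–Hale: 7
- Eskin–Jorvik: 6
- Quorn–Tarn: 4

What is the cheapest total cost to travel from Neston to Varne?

Candidate routes:
Neston - Hale - Tarn - Varne: 1+2+3 = 6
Neston - Garth - Colne - Varne: 1+4+2 = 7
Neston - Garth - Marden - Colne - Varne: 1+3+1+2 = 7
Cheapest is Neston - Hale - Tarn - Varne at $6.

$6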